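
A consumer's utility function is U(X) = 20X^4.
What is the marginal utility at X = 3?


MU = dU/dX = 20*4*X^(4-1)
MU = 80*X^3
At X = 3:
MU = 80 * 3^3
MU = 80 * 27 = 2160

2160


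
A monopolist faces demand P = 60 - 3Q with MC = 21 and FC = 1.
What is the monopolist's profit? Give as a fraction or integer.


MR = MC: 60 - 6Q = 21
Q* = 13/2
P* = 60 - 3*13/2 = 81/2
Profit = (P* - MC)*Q* - FC
= (81/2 - 21)*13/2 - 1
= 39/2*13/2 - 1
= 507/4 - 1 = 503/4

503/4


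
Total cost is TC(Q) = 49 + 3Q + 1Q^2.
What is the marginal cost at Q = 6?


MC = dTC/dQ = 3 + 2*1*Q
At Q = 6:
MC = 3 + 2*6
MC = 3 + 12 = 15

15


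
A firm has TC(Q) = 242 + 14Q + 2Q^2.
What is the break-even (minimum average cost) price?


AC(Q) = 242/Q + 14 + 2Q
To minimize: dAC/dQ = -242/Q^2 + 2 = 0
Q^2 = 242/2 = 121
Q* = 11
Min AC = 242/11 + 14 + 2*11
Min AC = 22 + 14 + 22 = 58

58


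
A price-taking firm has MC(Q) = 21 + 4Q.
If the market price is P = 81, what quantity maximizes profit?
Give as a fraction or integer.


In perfect competition, profit is maximized where P = MC.
81 = 21 + 4Q
60 = 4Q
Q* = 60/4 = 15

15


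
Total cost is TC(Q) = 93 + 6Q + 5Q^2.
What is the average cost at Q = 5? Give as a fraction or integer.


TC(5) = 93 + 6*5 + 5*5^2
TC(5) = 93 + 30 + 125 = 248
AC = TC/Q = 248/5 = 248/5

248/5


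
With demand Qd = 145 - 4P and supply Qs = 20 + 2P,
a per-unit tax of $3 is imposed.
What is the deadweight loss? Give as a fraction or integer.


Pre-tax equilibrium quantity: Q* = 185/3
Post-tax equilibrium quantity: Q_tax = 173/3
Reduction in quantity: Q* - Q_tax = 4
DWL = (1/2) * tax * (Q* - Q_tax)
DWL = (1/2) * 3 * 4 = 6

6


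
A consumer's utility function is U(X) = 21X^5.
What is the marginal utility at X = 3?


MU = dU/dX = 21*5*X^(5-1)
MU = 105*X^4
At X = 3:
MU = 105 * 3^4
MU = 105 * 81 = 8505

8505


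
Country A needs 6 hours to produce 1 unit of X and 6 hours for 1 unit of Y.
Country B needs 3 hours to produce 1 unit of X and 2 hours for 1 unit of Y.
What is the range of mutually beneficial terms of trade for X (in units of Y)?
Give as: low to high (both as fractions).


Opportunity cost of X for Country A = hours_X / hours_Y = 6/6 = 1 units of Y
Opportunity cost of X for Country B = hours_X / hours_Y = 3/2 = 3/2 units of Y
Terms of trade must be between the two opportunity costs.
Range: 1 to 3/2

1 to 3/2


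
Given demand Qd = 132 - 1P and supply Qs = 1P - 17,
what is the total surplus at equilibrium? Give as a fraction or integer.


Find equilibrium: 132 - 1P = 1P - 17
132 + 17 = 2P
P* = 149/2 = 149/2
Q* = 1*149/2 - 17 = 115/2
Inverse demand: P = 132 - Q/1, so P_max = 132
Inverse supply: P = 17 + Q/1, so P_min = 17
CS = (1/2) * 115/2 * (132 - 149/2) = 13225/8
PS = (1/2) * 115/2 * (149/2 - 17) = 13225/8
TS = CS + PS = 13225/8 + 13225/8 = 13225/4

13225/4


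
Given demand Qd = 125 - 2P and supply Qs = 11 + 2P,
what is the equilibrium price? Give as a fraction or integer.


At equilibrium, Qd = Qs.
125 - 2P = 11 + 2P
125 - 11 = 2P + 2P
114 = 4P
P* = 114/4 = 57/2

57/2


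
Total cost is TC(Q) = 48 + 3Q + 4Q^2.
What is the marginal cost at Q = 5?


MC = dTC/dQ = 3 + 2*4*Q
At Q = 5:
MC = 3 + 8*5
MC = 3 + 40 = 43

43


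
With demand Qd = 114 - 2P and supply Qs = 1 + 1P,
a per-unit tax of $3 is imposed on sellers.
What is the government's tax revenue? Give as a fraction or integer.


With tax on sellers, new supply: Qs' = 1 + 1(P - 3)
= 1P - 2
New equilibrium quantity:
Q_new = 110/3
Tax revenue = tax * Q_new = 3 * 110/3 = 110

110


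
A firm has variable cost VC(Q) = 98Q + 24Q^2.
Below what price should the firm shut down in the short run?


AVC(Q) = VC(Q)/Q = 98 + 24Q
AVC is increasing in Q, so minimum AVC is at Q -> 0+.
Min AVC = 98
The firm should shut down if P < 98.

98


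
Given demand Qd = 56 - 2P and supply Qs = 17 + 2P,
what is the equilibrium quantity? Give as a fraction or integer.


First find equilibrium price:
56 - 2P = 17 + 2P
P* = 39/4 = 39/4
Then substitute into demand:
Q* = 56 - 2 * 39/4 = 73/2

73/2


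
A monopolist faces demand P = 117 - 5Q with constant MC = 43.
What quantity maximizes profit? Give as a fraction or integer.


TR = P*Q = (117 - 5Q)Q = 117Q - 5Q^2
MR = dTR/dQ = 117 - 10Q
Set MR = MC:
117 - 10Q = 43
74 = 10Q
Q* = 74/10 = 37/5

37/5


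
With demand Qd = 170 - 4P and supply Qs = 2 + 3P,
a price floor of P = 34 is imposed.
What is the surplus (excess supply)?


At P = 34:
Qd = 170 - 4*34 = 34
Qs = 2 + 3*34 = 104
Surplus = Qs - Qd = 104 - 34 = 70

70


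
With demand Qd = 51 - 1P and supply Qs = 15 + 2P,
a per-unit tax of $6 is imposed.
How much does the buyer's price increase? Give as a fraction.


With a per-unit tax, the buyer's price increase depends on relative slopes.
Supply slope: d = 2, Demand slope: b = 1
Buyer's price increase = d * tax / (b + d)
= 2 * 6 / (1 + 2)
= 12 / 3 = 4

4


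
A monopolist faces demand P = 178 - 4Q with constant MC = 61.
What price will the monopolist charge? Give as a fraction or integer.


MR = 178 - 8Q
Set MR = MC: 178 - 8Q = 61
Q* = 117/8
Substitute into demand:
P* = 178 - 4*117/8 = 239/2

239/2


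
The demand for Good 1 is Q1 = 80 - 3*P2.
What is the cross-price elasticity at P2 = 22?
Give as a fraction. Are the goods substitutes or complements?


dQ1/dP2 = -3
At P2 = 22: Q1 = 80 - 3*22 = 14
Exy = (dQ1/dP2)(P2/Q1) = -3 * 22 / 14 = -33/7
Since Exy < 0, the goods are complements.

-33/7 (complements)


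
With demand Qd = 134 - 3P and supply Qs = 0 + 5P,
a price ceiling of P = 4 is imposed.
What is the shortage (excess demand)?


At P = 4:
Qd = 134 - 3*4 = 122
Qs = 0 + 5*4 = 20
Shortage = Qd - Qs = 122 - 20 = 102

102


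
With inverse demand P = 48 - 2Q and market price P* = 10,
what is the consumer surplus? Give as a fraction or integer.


Maximum willingness to pay (at Q=0): P_max = 48
Quantity demanded at P* = 10:
Q* = (48 - 10)/2 = 19
CS = (1/2) * Q* * (P_max - P*)
CS = (1/2) * 19 * (48 - 10)
CS = (1/2) * 19 * 38 = 361

361


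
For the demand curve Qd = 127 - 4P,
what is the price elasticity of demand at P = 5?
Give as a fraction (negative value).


dQ/dP = -4
At P = 5: Q = 127 - 4*5 = 107
E = (dQ/dP)(P/Q) = (-4)(5/107) = -20/107

-20/107


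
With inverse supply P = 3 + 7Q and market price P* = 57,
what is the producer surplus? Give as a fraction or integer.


Minimum supply price (at Q=0): P_min = 3
Quantity supplied at P* = 57:
Q* = (57 - 3)/7 = 54/7
PS = (1/2) * Q* * (P* - P_min)
PS = (1/2) * 54/7 * (57 - 3)
PS = (1/2) * 54/7 * 54 = 1458/7

1458/7


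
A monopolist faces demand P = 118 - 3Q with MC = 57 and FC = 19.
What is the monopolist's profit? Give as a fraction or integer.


MR = MC: 118 - 6Q = 57
Q* = 61/6
P* = 118 - 3*61/6 = 175/2
Profit = (P* - MC)*Q* - FC
= (175/2 - 57)*61/6 - 19
= 61/2*61/6 - 19
= 3721/12 - 19 = 3493/12

3493/12


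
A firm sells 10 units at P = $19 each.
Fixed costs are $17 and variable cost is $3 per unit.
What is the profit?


Total Revenue = P * Q = 19 * 10 = $190
Total Cost = FC + VC*Q = 17 + 3*10 = $47
Profit = TR - TC = 190 - 47 = $143

$143


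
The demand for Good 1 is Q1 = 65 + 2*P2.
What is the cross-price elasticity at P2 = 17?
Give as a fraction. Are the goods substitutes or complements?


dQ1/dP2 = 2
At P2 = 17: Q1 = 65 + 2*17 = 99
Exy = (dQ1/dP2)(P2/Q1) = 2 * 17 / 99 = 34/99
Since Exy > 0, the goods are substitutes.

34/99 (substitutes)


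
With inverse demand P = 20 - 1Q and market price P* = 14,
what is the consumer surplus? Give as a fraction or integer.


Maximum willingness to pay (at Q=0): P_max = 20
Quantity demanded at P* = 14:
Q* = (20 - 14)/1 = 6
CS = (1/2) * Q* * (P_max - P*)
CS = (1/2) * 6 * (20 - 14)
CS = (1/2) * 6 * 6 = 18

18


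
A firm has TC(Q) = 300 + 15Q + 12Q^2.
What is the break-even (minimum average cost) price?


AC(Q) = 300/Q + 15 + 12Q
To minimize: dAC/dQ = -300/Q^2 + 12 = 0
Q^2 = 300/12 = 25
Q* = 5
Min AC = 300/5 + 15 + 12*5
Min AC = 60 + 15 + 60 = 135

135


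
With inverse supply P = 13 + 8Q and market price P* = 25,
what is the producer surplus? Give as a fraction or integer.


Minimum supply price (at Q=0): P_min = 13
Quantity supplied at P* = 25:
Q* = (25 - 13)/8 = 3/2
PS = (1/2) * Q* * (P* - P_min)
PS = (1/2) * 3/2 * (25 - 13)
PS = (1/2) * 3/2 * 12 = 9

9


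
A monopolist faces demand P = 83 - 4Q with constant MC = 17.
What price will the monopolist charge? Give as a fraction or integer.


MR = 83 - 8Q
Set MR = MC: 83 - 8Q = 17
Q* = 33/4
Substitute into demand:
P* = 83 - 4*33/4 = 50

50


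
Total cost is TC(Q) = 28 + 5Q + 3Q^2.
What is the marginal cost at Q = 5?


MC = dTC/dQ = 5 + 2*3*Q
At Q = 5:
MC = 5 + 6*5
MC = 5 + 30 = 35

35


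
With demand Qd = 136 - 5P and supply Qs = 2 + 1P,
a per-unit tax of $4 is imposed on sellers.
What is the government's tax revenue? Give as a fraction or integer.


With tax on sellers, new supply: Qs' = 2 + 1(P - 4)
= 1P - 2
New equilibrium quantity:
Q_new = 21
Tax revenue = tax * Q_new = 4 * 21 = 84

84


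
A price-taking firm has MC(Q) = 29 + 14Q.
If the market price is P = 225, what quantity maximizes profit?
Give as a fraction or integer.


In perfect competition, profit is maximized where P = MC.
225 = 29 + 14Q
196 = 14Q
Q* = 196/14 = 14

14


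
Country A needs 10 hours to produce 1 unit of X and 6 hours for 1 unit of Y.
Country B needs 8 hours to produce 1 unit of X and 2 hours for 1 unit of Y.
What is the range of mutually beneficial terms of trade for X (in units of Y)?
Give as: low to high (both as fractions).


Opportunity cost of X for Country A = hours_X / hours_Y = 10/6 = 5/3 units of Y
Opportunity cost of X for Country B = hours_X / hours_Y = 8/2 = 4 units of Y
Terms of trade must be between the two opportunity costs.
Range: 5/3 to 4

5/3 to 4


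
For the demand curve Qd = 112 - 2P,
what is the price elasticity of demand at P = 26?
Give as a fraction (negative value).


dQ/dP = -2
At P = 26: Q = 112 - 2*26 = 60
E = (dQ/dP)(P/Q) = (-2)(26/60) = -13/15

-13/15


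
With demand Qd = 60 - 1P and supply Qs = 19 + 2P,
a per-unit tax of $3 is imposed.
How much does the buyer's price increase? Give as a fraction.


With a per-unit tax, the buyer's price increase depends on relative slopes.
Supply slope: d = 2, Demand slope: b = 1
Buyer's price increase = d * tax / (b + d)
= 2 * 3 / (1 + 2)
= 6 / 3 = 2

2


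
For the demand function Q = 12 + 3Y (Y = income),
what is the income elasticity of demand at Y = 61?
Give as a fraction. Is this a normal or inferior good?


dQ/dY = 3
At Y = 61: Q = 12 + 3*61 = 195
Ey = (dQ/dY)(Y/Q) = 3 * 61 / 195 = 61/65
Since Ey > 0, this is a normal good.

61/65 (normal good)


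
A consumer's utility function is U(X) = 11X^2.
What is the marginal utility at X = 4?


MU = dU/dX = 11*2*X^(2-1)
MU = 22*X^1
At X = 4:
MU = 22 * 4^1
MU = 22 * 4 = 88

88


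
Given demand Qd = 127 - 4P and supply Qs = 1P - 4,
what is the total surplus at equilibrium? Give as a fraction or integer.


Find equilibrium: 127 - 4P = 1P - 4
127 + 4 = 5P
P* = 131/5 = 131/5
Q* = 1*131/5 - 4 = 111/5
Inverse demand: P = 127/4 - Q/4, so P_max = 127/4
Inverse supply: P = 4 + Q/1, so P_min = 4
CS = (1/2) * 111/5 * (127/4 - 131/5) = 12321/200
PS = (1/2) * 111/5 * (131/5 - 4) = 12321/50
TS = CS + PS = 12321/200 + 12321/50 = 12321/40

12321/40


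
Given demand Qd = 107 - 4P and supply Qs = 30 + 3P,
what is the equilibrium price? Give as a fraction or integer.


At equilibrium, Qd = Qs.
107 - 4P = 30 + 3P
107 - 30 = 4P + 3P
77 = 7P
P* = 77/7 = 11

11


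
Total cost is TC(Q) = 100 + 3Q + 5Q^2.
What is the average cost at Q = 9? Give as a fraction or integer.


TC(9) = 100 + 3*9 + 5*9^2
TC(9) = 100 + 27 + 405 = 532
AC = TC/Q = 532/9 = 532/9

532/9


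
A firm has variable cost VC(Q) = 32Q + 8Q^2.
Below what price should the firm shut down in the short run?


AVC(Q) = VC(Q)/Q = 32 + 8Q
AVC is increasing in Q, so minimum AVC is at Q -> 0+.
Min AVC = 32
The firm should shut down if P < 32.

32


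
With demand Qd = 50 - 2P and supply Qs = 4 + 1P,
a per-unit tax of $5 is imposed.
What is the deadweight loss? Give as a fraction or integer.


Pre-tax equilibrium quantity: Q* = 58/3
Post-tax equilibrium quantity: Q_tax = 16
Reduction in quantity: Q* - Q_tax = 10/3
DWL = (1/2) * tax * (Q* - Q_tax)
DWL = (1/2) * 5 * 10/3 = 25/3

25/3


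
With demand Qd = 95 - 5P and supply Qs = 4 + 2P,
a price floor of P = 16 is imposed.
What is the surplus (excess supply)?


At P = 16:
Qd = 95 - 5*16 = 15
Qs = 4 + 2*16 = 36
Surplus = Qs - Qd = 36 - 15 = 21

21


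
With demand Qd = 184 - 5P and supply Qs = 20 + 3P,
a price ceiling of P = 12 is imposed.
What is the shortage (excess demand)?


At P = 12:
Qd = 184 - 5*12 = 124
Qs = 20 + 3*12 = 56
Shortage = Qd - Qs = 124 - 56 = 68

68


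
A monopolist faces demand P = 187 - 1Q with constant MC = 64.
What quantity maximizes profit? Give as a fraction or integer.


TR = P*Q = (187 - 1Q)Q = 187Q - 1Q^2
MR = dTR/dQ = 187 - 2Q
Set MR = MC:
187 - 2Q = 64
123 = 2Q
Q* = 123/2 = 123/2

123/2


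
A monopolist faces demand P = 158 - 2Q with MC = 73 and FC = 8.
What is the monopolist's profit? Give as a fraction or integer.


MR = MC: 158 - 4Q = 73
Q* = 85/4
P* = 158 - 2*85/4 = 231/2
Profit = (P* - MC)*Q* - FC
= (231/2 - 73)*85/4 - 8
= 85/2*85/4 - 8
= 7225/8 - 8 = 7161/8

7161/8


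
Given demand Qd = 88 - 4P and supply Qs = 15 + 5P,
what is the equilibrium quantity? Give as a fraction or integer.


First find equilibrium price:
88 - 4P = 15 + 5P
P* = 73/9 = 73/9
Then substitute into demand:
Q* = 88 - 4 * 73/9 = 500/9

500/9


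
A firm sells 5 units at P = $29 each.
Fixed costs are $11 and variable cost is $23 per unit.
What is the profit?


Total Revenue = P * Q = 29 * 5 = $145
Total Cost = FC + VC*Q = 11 + 23*5 = $126
Profit = TR - TC = 145 - 126 = $19

$19


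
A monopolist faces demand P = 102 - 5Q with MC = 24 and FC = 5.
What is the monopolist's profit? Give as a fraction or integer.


MR = MC: 102 - 10Q = 24
Q* = 39/5
P* = 102 - 5*39/5 = 63
Profit = (P* - MC)*Q* - FC
= (63 - 24)*39/5 - 5
= 39*39/5 - 5
= 1521/5 - 5 = 1496/5

1496/5


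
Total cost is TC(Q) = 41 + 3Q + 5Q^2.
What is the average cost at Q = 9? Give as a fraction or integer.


TC(9) = 41 + 3*9 + 5*9^2
TC(9) = 41 + 27 + 405 = 473
AC = TC/Q = 473/9 = 473/9

473/9


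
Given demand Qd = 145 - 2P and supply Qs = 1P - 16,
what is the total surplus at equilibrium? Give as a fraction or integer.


Find equilibrium: 145 - 2P = 1P - 16
145 + 16 = 3P
P* = 161/3 = 161/3
Q* = 1*161/3 - 16 = 113/3
Inverse demand: P = 145/2 - Q/2, so P_max = 145/2
Inverse supply: P = 16 + Q/1, so P_min = 16
CS = (1/2) * 113/3 * (145/2 - 161/3) = 12769/36
PS = (1/2) * 113/3 * (161/3 - 16) = 12769/18
TS = CS + PS = 12769/36 + 12769/18 = 12769/12

12769/12


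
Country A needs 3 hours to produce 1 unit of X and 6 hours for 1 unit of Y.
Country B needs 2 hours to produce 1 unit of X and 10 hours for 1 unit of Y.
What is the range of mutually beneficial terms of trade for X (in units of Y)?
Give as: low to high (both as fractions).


Opportunity cost of X for Country A = hours_X / hours_Y = 3/6 = 1/2 units of Y
Opportunity cost of X for Country B = hours_X / hours_Y = 2/10 = 1/5 units of Y
Terms of trade must be between the two opportunity costs.
Range: 1/5 to 1/2

1/5 to 1/2


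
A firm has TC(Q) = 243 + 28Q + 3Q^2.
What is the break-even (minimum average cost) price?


AC(Q) = 243/Q + 28 + 3Q
To minimize: dAC/dQ = -243/Q^2 + 3 = 0
Q^2 = 243/3 = 81
Q* = 9
Min AC = 243/9 + 28 + 3*9
Min AC = 27 + 28 + 27 = 82

82


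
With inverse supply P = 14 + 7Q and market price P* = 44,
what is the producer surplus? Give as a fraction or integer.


Minimum supply price (at Q=0): P_min = 14
Quantity supplied at P* = 44:
Q* = (44 - 14)/7 = 30/7
PS = (1/2) * Q* * (P* - P_min)
PS = (1/2) * 30/7 * (44 - 14)
PS = (1/2) * 30/7 * 30 = 450/7

450/7


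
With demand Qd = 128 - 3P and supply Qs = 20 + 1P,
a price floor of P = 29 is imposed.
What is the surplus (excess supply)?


At P = 29:
Qd = 128 - 3*29 = 41
Qs = 20 + 1*29 = 49
Surplus = Qs - Qd = 49 - 41 = 8

8


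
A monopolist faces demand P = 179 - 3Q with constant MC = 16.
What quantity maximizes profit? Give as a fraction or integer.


TR = P*Q = (179 - 3Q)Q = 179Q - 3Q^2
MR = dTR/dQ = 179 - 6Q
Set MR = MC:
179 - 6Q = 16
163 = 6Q
Q* = 163/6 = 163/6

163/6


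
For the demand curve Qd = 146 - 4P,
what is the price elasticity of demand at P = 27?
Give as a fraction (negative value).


dQ/dP = -4
At P = 27: Q = 146 - 4*27 = 38
E = (dQ/dP)(P/Q) = (-4)(27/38) = -54/19

-54/19


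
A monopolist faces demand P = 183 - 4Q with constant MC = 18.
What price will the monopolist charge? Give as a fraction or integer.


MR = 183 - 8Q
Set MR = MC: 183 - 8Q = 18
Q* = 165/8
Substitute into demand:
P* = 183 - 4*165/8 = 201/2

201/2


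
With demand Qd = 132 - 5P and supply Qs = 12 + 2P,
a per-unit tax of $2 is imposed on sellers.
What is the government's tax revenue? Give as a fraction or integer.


With tax on sellers, new supply: Qs' = 12 + 2(P - 2)
= 8 + 2P
New equilibrium quantity:
Q_new = 304/7
Tax revenue = tax * Q_new = 2 * 304/7 = 608/7

608/7


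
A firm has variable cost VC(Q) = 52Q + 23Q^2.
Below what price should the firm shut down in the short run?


AVC(Q) = VC(Q)/Q = 52 + 23Q
AVC is increasing in Q, so minimum AVC is at Q -> 0+.
Min AVC = 52
The firm should shut down if P < 52.

52


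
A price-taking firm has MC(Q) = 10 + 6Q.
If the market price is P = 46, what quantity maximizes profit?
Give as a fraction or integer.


In perfect competition, profit is maximized where P = MC.
46 = 10 + 6Q
36 = 6Q
Q* = 36/6 = 6

6


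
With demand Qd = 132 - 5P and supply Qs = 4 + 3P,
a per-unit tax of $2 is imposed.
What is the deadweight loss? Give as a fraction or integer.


Pre-tax equilibrium quantity: Q* = 52
Post-tax equilibrium quantity: Q_tax = 193/4
Reduction in quantity: Q* - Q_tax = 15/4
DWL = (1/2) * tax * (Q* - Q_tax)
DWL = (1/2) * 2 * 15/4 = 15/4

15/4


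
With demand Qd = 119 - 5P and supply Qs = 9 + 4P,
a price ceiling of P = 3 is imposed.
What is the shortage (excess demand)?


At P = 3:
Qd = 119 - 5*3 = 104
Qs = 9 + 4*3 = 21
Shortage = Qd - Qs = 104 - 21 = 83

83


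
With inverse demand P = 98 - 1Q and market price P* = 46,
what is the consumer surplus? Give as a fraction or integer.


Maximum willingness to pay (at Q=0): P_max = 98
Quantity demanded at P* = 46:
Q* = (98 - 46)/1 = 52
CS = (1/2) * Q* * (P_max - P*)
CS = (1/2) * 52 * (98 - 46)
CS = (1/2) * 52 * 52 = 1352

1352


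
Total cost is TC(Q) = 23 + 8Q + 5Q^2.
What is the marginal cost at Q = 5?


MC = dTC/dQ = 8 + 2*5*Q
At Q = 5:
MC = 8 + 10*5
MC = 8 + 50 = 58

58


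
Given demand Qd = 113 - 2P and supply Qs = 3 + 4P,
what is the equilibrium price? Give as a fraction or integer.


At equilibrium, Qd = Qs.
113 - 2P = 3 + 4P
113 - 3 = 2P + 4P
110 = 6P
P* = 110/6 = 55/3

55/3


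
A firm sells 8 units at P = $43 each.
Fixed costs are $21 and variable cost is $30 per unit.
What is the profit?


Total Revenue = P * Q = 43 * 8 = $344
Total Cost = FC + VC*Q = 21 + 30*8 = $261
Profit = TR - TC = 344 - 261 = $83

$83


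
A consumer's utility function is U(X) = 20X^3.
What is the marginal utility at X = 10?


MU = dU/dX = 20*3*X^(3-1)
MU = 60*X^2
At X = 10:
MU = 60 * 10^2
MU = 60 * 100 = 6000

6000


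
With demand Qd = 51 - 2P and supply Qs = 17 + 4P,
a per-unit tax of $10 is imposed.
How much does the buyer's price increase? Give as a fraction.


With a per-unit tax, the buyer's price increase depends on relative slopes.
Supply slope: d = 4, Demand slope: b = 2
Buyer's price increase = d * tax / (b + d)
= 4 * 10 / (2 + 4)
= 40 / 6 = 20/3

20/3


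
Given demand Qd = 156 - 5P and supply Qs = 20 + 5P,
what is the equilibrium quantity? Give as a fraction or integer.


First find equilibrium price:
156 - 5P = 20 + 5P
P* = 136/10 = 68/5
Then substitute into demand:
Q* = 156 - 5 * 68/5 = 88

88


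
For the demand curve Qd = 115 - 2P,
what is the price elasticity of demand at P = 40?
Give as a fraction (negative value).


dQ/dP = -2
At P = 40: Q = 115 - 2*40 = 35
E = (dQ/dP)(P/Q) = (-2)(40/35) = -16/7

-16/7


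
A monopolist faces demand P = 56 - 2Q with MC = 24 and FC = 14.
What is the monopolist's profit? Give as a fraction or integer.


MR = MC: 56 - 4Q = 24
Q* = 8
P* = 56 - 2*8 = 40
Profit = (P* - MC)*Q* - FC
= (40 - 24)*8 - 14
= 16*8 - 14
= 128 - 14 = 114

114


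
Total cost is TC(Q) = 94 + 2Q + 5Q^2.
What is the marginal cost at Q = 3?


MC = dTC/dQ = 2 + 2*5*Q
At Q = 3:
MC = 2 + 10*3
MC = 2 + 30 = 32

32


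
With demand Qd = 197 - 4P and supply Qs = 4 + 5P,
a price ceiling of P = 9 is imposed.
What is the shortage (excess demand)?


At P = 9:
Qd = 197 - 4*9 = 161
Qs = 4 + 5*9 = 49
Shortage = Qd - Qs = 161 - 49 = 112

112


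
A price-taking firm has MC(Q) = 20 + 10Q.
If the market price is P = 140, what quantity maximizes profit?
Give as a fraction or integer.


In perfect competition, profit is maximized where P = MC.
140 = 20 + 10Q
120 = 10Q
Q* = 120/10 = 12

12


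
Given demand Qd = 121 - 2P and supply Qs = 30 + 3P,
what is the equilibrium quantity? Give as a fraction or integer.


First find equilibrium price:
121 - 2P = 30 + 3P
P* = 91/5 = 91/5
Then substitute into demand:
Q* = 121 - 2 * 91/5 = 423/5

423/5


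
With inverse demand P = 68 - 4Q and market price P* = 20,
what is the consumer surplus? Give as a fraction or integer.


Maximum willingness to pay (at Q=0): P_max = 68
Quantity demanded at P* = 20:
Q* = (68 - 20)/4 = 12
CS = (1/2) * Q* * (P_max - P*)
CS = (1/2) * 12 * (68 - 20)
CS = (1/2) * 12 * 48 = 288

288


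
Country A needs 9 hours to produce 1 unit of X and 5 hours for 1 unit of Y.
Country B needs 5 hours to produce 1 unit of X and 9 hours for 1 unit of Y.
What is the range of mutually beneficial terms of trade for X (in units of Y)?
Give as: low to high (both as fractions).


Opportunity cost of X for Country A = hours_X / hours_Y = 9/5 = 9/5 units of Y
Opportunity cost of X for Country B = hours_X / hours_Y = 5/9 = 5/9 units of Y
Terms of trade must be between the two opportunity costs.
Range: 5/9 to 9/5

5/9 to 9/5


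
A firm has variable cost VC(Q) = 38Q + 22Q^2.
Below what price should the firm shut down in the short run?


AVC(Q) = VC(Q)/Q = 38 + 22Q
AVC is increasing in Q, so minimum AVC is at Q -> 0+.
Min AVC = 38
The firm should shut down if P < 38.

38


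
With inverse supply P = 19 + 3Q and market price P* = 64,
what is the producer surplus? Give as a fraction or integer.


Minimum supply price (at Q=0): P_min = 19
Quantity supplied at P* = 64:
Q* = (64 - 19)/3 = 15
PS = (1/2) * Q* * (P* - P_min)
PS = (1/2) * 15 * (64 - 19)
PS = (1/2) * 15 * 45 = 675/2

675/2


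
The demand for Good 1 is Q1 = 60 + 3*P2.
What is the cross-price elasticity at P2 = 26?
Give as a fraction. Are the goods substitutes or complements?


dQ1/dP2 = 3
At P2 = 26: Q1 = 60 + 3*26 = 138
Exy = (dQ1/dP2)(P2/Q1) = 3 * 26 / 138 = 13/23
Since Exy > 0, the goods are substitutes.

13/23 (substitutes)


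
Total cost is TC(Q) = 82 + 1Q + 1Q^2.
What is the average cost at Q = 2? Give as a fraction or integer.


TC(2) = 82 + 1*2 + 1*2^2
TC(2) = 82 + 2 + 4 = 88
AC = TC/Q = 88/2 = 44

44


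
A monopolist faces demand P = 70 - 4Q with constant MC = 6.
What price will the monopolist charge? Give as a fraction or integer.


MR = 70 - 8Q
Set MR = MC: 70 - 8Q = 6
Q* = 8
Substitute into demand:
P* = 70 - 4*8 = 38

38


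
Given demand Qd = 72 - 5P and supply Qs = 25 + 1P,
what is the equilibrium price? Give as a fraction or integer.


At equilibrium, Qd = Qs.
72 - 5P = 25 + 1P
72 - 25 = 5P + 1P
47 = 6P
P* = 47/6 = 47/6

47/6


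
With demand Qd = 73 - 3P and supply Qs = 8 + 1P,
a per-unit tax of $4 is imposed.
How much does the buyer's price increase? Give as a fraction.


With a per-unit tax, the buyer's price increase depends on relative slopes.
Supply slope: d = 1, Demand slope: b = 3
Buyer's price increase = d * tax / (b + d)
= 1 * 4 / (3 + 1)
= 4 / 4 = 1

1


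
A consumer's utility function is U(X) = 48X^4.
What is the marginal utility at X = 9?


MU = dU/dX = 48*4*X^(4-1)
MU = 192*X^3
At X = 9:
MU = 192 * 9^3
MU = 192 * 729 = 139968

139968


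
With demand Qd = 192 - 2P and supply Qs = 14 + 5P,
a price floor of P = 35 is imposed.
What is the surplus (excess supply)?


At P = 35:
Qd = 192 - 2*35 = 122
Qs = 14 + 5*35 = 189
Surplus = Qs - Qd = 189 - 122 = 67

67


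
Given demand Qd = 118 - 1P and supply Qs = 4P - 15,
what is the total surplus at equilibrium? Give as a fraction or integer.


Find equilibrium: 118 - 1P = 4P - 15
118 + 15 = 5P
P* = 133/5 = 133/5
Q* = 4*133/5 - 15 = 457/5
Inverse demand: P = 118 - Q/1, so P_max = 118
Inverse supply: P = 15/4 + Q/4, so P_min = 15/4
CS = (1/2) * 457/5 * (118 - 133/5) = 208849/50
PS = (1/2) * 457/5 * (133/5 - 15/4) = 208849/200
TS = CS + PS = 208849/50 + 208849/200 = 208849/40

208849/40


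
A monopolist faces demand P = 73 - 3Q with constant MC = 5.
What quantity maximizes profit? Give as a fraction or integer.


TR = P*Q = (73 - 3Q)Q = 73Q - 3Q^2
MR = dTR/dQ = 73 - 6Q
Set MR = MC:
73 - 6Q = 5
68 = 6Q
Q* = 68/6 = 34/3

34/3


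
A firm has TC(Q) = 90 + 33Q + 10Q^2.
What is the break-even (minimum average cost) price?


AC(Q) = 90/Q + 33 + 10Q
To minimize: dAC/dQ = -90/Q^2 + 10 = 0
Q^2 = 90/10 = 9
Q* = 3
Min AC = 90/3 + 33 + 10*3
Min AC = 30 + 33 + 30 = 93

93


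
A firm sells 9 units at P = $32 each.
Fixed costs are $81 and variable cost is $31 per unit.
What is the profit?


Total Revenue = P * Q = 32 * 9 = $288
Total Cost = FC + VC*Q = 81 + 31*9 = $360
Profit = TR - TC = 288 - 360 = $-72

$-72


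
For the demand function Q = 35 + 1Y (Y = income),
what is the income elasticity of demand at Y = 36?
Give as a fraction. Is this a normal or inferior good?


dQ/dY = 1
At Y = 36: Q = 35 + 1*36 = 71
Ey = (dQ/dY)(Y/Q) = 1 * 36 / 71 = 36/71
Since Ey > 0, this is a normal good.

36/71 (normal good)


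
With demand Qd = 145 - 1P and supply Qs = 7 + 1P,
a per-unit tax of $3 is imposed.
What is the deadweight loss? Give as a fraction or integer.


Pre-tax equilibrium quantity: Q* = 76
Post-tax equilibrium quantity: Q_tax = 149/2
Reduction in quantity: Q* - Q_tax = 3/2
DWL = (1/2) * tax * (Q* - Q_tax)
DWL = (1/2) * 3 * 3/2 = 9/4

9/4


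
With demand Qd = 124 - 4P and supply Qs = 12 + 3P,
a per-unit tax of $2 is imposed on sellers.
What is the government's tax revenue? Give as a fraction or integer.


With tax on sellers, new supply: Qs' = 12 + 3(P - 2)
= 6 + 3P
New equilibrium quantity:
Q_new = 396/7
Tax revenue = tax * Q_new = 2 * 396/7 = 792/7

792/7


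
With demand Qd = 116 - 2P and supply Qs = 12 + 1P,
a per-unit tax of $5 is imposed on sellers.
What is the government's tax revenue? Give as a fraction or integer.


With tax on sellers, new supply: Qs' = 12 + 1(P - 5)
= 7 + 1P
New equilibrium quantity:
Q_new = 130/3
Tax revenue = tax * Q_new = 5 * 130/3 = 650/3

650/3


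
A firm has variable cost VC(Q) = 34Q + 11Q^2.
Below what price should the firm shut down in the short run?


AVC(Q) = VC(Q)/Q = 34 + 11Q
AVC is increasing in Q, so minimum AVC is at Q -> 0+.
Min AVC = 34
The firm should shut down if P < 34.

34


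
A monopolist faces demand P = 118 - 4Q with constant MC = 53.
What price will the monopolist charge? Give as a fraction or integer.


MR = 118 - 8Q
Set MR = MC: 118 - 8Q = 53
Q* = 65/8
Substitute into demand:
P* = 118 - 4*65/8 = 171/2

171/2


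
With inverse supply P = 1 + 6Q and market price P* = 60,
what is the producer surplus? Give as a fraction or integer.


Minimum supply price (at Q=0): P_min = 1
Quantity supplied at P* = 60:
Q* = (60 - 1)/6 = 59/6
PS = (1/2) * Q* * (P* - P_min)
PS = (1/2) * 59/6 * (60 - 1)
PS = (1/2) * 59/6 * 59 = 3481/12

3481/12


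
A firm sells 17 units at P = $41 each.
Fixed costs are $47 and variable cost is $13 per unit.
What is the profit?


Total Revenue = P * Q = 41 * 17 = $697
Total Cost = FC + VC*Q = 47 + 13*17 = $268
Profit = TR - TC = 697 - 268 = $429

$429


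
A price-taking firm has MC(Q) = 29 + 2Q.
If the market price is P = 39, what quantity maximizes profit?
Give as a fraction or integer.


In perfect competition, profit is maximized where P = MC.
39 = 29 + 2Q
10 = 2Q
Q* = 10/2 = 5

5


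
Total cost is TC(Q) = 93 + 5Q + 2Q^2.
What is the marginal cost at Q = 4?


MC = dTC/dQ = 5 + 2*2*Q
At Q = 4:
MC = 5 + 4*4
MC = 5 + 16 = 21

21


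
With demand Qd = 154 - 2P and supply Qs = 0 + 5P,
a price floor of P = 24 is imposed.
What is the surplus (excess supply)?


At P = 24:
Qd = 154 - 2*24 = 106
Qs = 0 + 5*24 = 120
Surplus = Qs - Qd = 120 - 106 = 14

14


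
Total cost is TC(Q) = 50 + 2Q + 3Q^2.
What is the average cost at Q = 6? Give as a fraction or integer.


TC(6) = 50 + 2*6 + 3*6^2
TC(6) = 50 + 12 + 108 = 170
AC = TC/Q = 170/6 = 85/3

85/3


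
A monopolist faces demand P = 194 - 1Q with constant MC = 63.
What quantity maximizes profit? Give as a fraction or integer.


TR = P*Q = (194 - 1Q)Q = 194Q - 1Q^2
MR = dTR/dQ = 194 - 2Q
Set MR = MC:
194 - 2Q = 63
131 = 2Q
Q* = 131/2 = 131/2

131/2


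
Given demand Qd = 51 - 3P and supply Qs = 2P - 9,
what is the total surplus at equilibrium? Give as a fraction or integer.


Find equilibrium: 51 - 3P = 2P - 9
51 + 9 = 5P
P* = 60/5 = 12
Q* = 2*12 - 9 = 15
Inverse demand: P = 17 - Q/3, so P_max = 17
Inverse supply: P = 9/2 + Q/2, so P_min = 9/2
CS = (1/2) * 15 * (17 - 12) = 75/2
PS = (1/2) * 15 * (12 - 9/2) = 225/4
TS = CS + PS = 75/2 + 225/4 = 375/4

375/4


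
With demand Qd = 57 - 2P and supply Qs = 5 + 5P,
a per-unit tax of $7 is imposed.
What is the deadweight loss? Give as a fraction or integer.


Pre-tax equilibrium quantity: Q* = 295/7
Post-tax equilibrium quantity: Q_tax = 225/7
Reduction in quantity: Q* - Q_tax = 10
DWL = (1/2) * tax * (Q* - Q_tax)
DWL = (1/2) * 7 * 10 = 35

35


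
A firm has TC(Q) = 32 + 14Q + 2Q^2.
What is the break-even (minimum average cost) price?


AC(Q) = 32/Q + 14 + 2Q
To minimize: dAC/dQ = -32/Q^2 + 2 = 0
Q^2 = 32/2 = 16
Q* = 4
Min AC = 32/4 + 14 + 2*4
Min AC = 8 + 14 + 8 = 30

30


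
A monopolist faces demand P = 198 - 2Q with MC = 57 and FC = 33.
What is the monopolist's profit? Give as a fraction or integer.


MR = MC: 198 - 4Q = 57
Q* = 141/4
P* = 198 - 2*141/4 = 255/2
Profit = (P* - MC)*Q* - FC
= (255/2 - 57)*141/4 - 33
= 141/2*141/4 - 33
= 19881/8 - 33 = 19617/8

19617/8


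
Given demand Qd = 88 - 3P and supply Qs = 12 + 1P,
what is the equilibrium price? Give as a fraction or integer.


At equilibrium, Qd = Qs.
88 - 3P = 12 + 1P
88 - 12 = 3P + 1P
76 = 4P
P* = 76/4 = 19

19


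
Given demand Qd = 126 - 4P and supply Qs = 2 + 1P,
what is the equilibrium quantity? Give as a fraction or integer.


First find equilibrium price:
126 - 4P = 2 + 1P
P* = 124/5 = 124/5
Then substitute into demand:
Q* = 126 - 4 * 124/5 = 134/5

134/5


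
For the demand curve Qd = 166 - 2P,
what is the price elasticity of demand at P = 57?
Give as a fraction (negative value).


dQ/dP = -2
At P = 57: Q = 166 - 2*57 = 52
E = (dQ/dP)(P/Q) = (-2)(57/52) = -57/26

-57/26


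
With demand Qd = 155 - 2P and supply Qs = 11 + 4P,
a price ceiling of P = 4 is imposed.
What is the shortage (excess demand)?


At P = 4:
Qd = 155 - 2*4 = 147
Qs = 11 + 4*4 = 27
Shortage = Qd - Qs = 147 - 27 = 120

120


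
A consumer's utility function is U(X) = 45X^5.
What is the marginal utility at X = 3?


MU = dU/dX = 45*5*X^(5-1)
MU = 225*X^4
At X = 3:
MU = 225 * 3^4
MU = 225 * 81 = 18225

18225


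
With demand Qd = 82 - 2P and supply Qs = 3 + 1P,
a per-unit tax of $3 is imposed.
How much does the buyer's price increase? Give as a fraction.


With a per-unit tax, the buyer's price increase depends on relative slopes.
Supply slope: d = 1, Demand slope: b = 2
Buyer's price increase = d * tax / (b + d)
= 1 * 3 / (2 + 1)
= 3 / 3 = 1

1


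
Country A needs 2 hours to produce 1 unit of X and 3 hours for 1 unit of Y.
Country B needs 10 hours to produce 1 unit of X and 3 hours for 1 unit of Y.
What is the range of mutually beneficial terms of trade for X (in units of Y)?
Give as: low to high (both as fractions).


Opportunity cost of X for Country A = hours_X / hours_Y = 2/3 = 2/3 units of Y
Opportunity cost of X for Country B = hours_X / hours_Y = 10/3 = 10/3 units of Y
Terms of trade must be between the two opportunity costs.
Range: 2/3 to 10/3

2/3 to 10/3


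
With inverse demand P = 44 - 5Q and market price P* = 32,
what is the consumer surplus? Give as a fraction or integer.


Maximum willingness to pay (at Q=0): P_max = 44
Quantity demanded at P* = 32:
Q* = (44 - 32)/5 = 12/5
CS = (1/2) * Q* * (P_max - P*)
CS = (1/2) * 12/5 * (44 - 32)
CS = (1/2) * 12/5 * 12 = 72/5

72/5


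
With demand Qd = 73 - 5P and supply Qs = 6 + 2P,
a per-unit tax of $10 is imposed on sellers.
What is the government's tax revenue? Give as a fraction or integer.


With tax on sellers, new supply: Qs' = 6 + 2(P - 10)
= 2P - 14
New equilibrium quantity:
Q_new = 76/7
Tax revenue = tax * Q_new = 10 * 76/7 = 760/7

760/7


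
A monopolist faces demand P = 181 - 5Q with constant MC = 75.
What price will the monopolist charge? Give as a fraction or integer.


MR = 181 - 10Q
Set MR = MC: 181 - 10Q = 75
Q* = 53/5
Substitute into demand:
P* = 181 - 5*53/5 = 128

128


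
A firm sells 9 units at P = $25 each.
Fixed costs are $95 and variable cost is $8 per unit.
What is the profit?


Total Revenue = P * Q = 25 * 9 = $225
Total Cost = FC + VC*Q = 95 + 8*9 = $167
Profit = TR - TC = 225 - 167 = $58

$58


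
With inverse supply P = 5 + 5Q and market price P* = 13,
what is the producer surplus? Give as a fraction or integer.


Minimum supply price (at Q=0): P_min = 5
Quantity supplied at P* = 13:
Q* = (13 - 5)/5 = 8/5
PS = (1/2) * Q* * (P* - P_min)
PS = (1/2) * 8/5 * (13 - 5)
PS = (1/2) * 8/5 * 8 = 32/5

32/5


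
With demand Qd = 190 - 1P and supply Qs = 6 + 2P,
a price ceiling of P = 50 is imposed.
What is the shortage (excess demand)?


At P = 50:
Qd = 190 - 1*50 = 140
Qs = 6 + 2*50 = 106
Shortage = Qd - Qs = 140 - 106 = 34

34


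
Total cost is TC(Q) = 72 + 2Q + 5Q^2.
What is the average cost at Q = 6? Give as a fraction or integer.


TC(6) = 72 + 2*6 + 5*6^2
TC(6) = 72 + 12 + 180 = 264
AC = TC/Q = 264/6 = 44

44


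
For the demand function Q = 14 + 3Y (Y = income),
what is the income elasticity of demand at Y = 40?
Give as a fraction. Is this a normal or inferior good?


dQ/dY = 3
At Y = 40: Q = 14 + 3*40 = 134
Ey = (dQ/dY)(Y/Q) = 3 * 40 / 134 = 60/67
Since Ey > 0, this is a normal good.

60/67 (normal good)


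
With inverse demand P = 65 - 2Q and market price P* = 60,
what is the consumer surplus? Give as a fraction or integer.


Maximum willingness to pay (at Q=0): P_max = 65
Quantity demanded at P* = 60:
Q* = (65 - 60)/2 = 5/2
CS = (1/2) * Q* * (P_max - P*)
CS = (1/2) * 5/2 * (65 - 60)
CS = (1/2) * 5/2 * 5 = 25/4

25/4


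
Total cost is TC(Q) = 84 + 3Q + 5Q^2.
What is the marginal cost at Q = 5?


MC = dTC/dQ = 3 + 2*5*Q
At Q = 5:
MC = 3 + 10*5
MC = 3 + 50 = 53

53


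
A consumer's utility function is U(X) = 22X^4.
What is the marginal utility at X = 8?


MU = dU/dX = 22*4*X^(4-1)
MU = 88*X^3
At X = 8:
MU = 88 * 8^3
MU = 88 * 512 = 45056

45056


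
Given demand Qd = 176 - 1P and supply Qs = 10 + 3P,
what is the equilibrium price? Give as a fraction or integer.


At equilibrium, Qd = Qs.
176 - 1P = 10 + 3P
176 - 10 = 1P + 3P
166 = 4P
P* = 166/4 = 83/2

83/2


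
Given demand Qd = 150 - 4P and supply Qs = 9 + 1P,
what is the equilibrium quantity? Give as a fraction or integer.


First find equilibrium price:
150 - 4P = 9 + 1P
P* = 141/5 = 141/5
Then substitute into demand:
Q* = 150 - 4 * 141/5 = 186/5

186/5


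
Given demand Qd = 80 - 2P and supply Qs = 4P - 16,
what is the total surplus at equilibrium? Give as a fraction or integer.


Find equilibrium: 80 - 2P = 4P - 16
80 + 16 = 6P
P* = 96/6 = 16
Q* = 4*16 - 16 = 48
Inverse demand: P = 40 - Q/2, so P_max = 40
Inverse supply: P = 4 + Q/4, so P_min = 4
CS = (1/2) * 48 * (40 - 16) = 576
PS = (1/2) * 48 * (16 - 4) = 288
TS = CS + PS = 576 + 288 = 864

864


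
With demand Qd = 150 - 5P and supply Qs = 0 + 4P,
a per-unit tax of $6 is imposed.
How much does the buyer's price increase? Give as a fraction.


With a per-unit tax, the buyer's price increase depends on relative slopes.
Supply slope: d = 4, Demand slope: b = 5
Buyer's price increase = d * tax / (b + d)
= 4 * 6 / (5 + 4)
= 24 / 9 = 8/3

8/3


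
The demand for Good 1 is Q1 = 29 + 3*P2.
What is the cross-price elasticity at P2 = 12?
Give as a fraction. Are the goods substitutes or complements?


dQ1/dP2 = 3
At P2 = 12: Q1 = 29 + 3*12 = 65
Exy = (dQ1/dP2)(P2/Q1) = 3 * 12 / 65 = 36/65
Since Exy > 0, the goods are substitutes.

36/65 (substitutes)


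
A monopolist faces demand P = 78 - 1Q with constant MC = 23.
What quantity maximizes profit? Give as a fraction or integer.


TR = P*Q = (78 - 1Q)Q = 78Q - 1Q^2
MR = dTR/dQ = 78 - 2Q
Set MR = MC:
78 - 2Q = 23
55 = 2Q
Q* = 55/2 = 55/2

55/2


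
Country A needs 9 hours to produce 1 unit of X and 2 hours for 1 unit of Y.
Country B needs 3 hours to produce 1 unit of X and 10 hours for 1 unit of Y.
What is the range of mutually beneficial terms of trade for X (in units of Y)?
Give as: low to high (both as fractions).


Opportunity cost of X for Country A = hours_X / hours_Y = 9/2 = 9/2 units of Y
Opportunity cost of X for Country B = hours_X / hours_Y = 3/10 = 3/10 units of Y
Terms of trade must be between the two opportunity costs.
Range: 3/10 to 9/2

3/10 to 9/2


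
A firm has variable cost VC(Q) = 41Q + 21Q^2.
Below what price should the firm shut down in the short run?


AVC(Q) = VC(Q)/Q = 41 + 21Q
AVC is increasing in Q, so minimum AVC is at Q -> 0+.
Min AVC = 41
The firm should shut down if P < 41.

41


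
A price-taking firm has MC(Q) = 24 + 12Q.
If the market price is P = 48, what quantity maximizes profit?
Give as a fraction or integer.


In perfect competition, profit is maximized where P = MC.
48 = 24 + 12Q
24 = 12Q
Q* = 24/12 = 2

2


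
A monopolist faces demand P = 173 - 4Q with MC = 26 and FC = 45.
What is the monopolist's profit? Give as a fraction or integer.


MR = MC: 173 - 8Q = 26
Q* = 147/8
P* = 173 - 4*147/8 = 199/2
Profit = (P* - MC)*Q* - FC
= (199/2 - 26)*147/8 - 45
= 147/2*147/8 - 45
= 21609/16 - 45 = 20889/16

20889/16


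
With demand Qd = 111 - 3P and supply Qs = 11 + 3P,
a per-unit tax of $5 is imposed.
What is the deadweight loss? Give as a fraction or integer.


Pre-tax equilibrium quantity: Q* = 61
Post-tax equilibrium quantity: Q_tax = 107/2
Reduction in quantity: Q* - Q_tax = 15/2
DWL = (1/2) * tax * (Q* - Q_tax)
DWL = (1/2) * 5 * 15/2 = 75/4

75/4


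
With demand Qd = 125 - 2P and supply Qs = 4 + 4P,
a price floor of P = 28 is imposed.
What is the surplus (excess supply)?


At P = 28:
Qd = 125 - 2*28 = 69
Qs = 4 + 4*28 = 116
Surplus = Qs - Qd = 116 - 69 = 47

47


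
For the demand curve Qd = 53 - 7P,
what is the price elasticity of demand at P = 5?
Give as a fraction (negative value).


dQ/dP = -7
At P = 5: Q = 53 - 7*5 = 18
E = (dQ/dP)(P/Q) = (-7)(5/18) = -35/18

-35/18


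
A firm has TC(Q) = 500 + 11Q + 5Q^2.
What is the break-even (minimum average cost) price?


AC(Q) = 500/Q + 11 + 5Q
To minimize: dAC/dQ = -500/Q^2 + 5 = 0
Q^2 = 500/5 = 100
Q* = 10
Min AC = 500/10 + 11 + 5*10
Min AC = 50 + 11 + 50 = 111

111


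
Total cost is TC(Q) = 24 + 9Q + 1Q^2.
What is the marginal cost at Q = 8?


MC = dTC/dQ = 9 + 2*1*Q
At Q = 8:
MC = 9 + 2*8
MC = 9 + 16 = 25

25
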